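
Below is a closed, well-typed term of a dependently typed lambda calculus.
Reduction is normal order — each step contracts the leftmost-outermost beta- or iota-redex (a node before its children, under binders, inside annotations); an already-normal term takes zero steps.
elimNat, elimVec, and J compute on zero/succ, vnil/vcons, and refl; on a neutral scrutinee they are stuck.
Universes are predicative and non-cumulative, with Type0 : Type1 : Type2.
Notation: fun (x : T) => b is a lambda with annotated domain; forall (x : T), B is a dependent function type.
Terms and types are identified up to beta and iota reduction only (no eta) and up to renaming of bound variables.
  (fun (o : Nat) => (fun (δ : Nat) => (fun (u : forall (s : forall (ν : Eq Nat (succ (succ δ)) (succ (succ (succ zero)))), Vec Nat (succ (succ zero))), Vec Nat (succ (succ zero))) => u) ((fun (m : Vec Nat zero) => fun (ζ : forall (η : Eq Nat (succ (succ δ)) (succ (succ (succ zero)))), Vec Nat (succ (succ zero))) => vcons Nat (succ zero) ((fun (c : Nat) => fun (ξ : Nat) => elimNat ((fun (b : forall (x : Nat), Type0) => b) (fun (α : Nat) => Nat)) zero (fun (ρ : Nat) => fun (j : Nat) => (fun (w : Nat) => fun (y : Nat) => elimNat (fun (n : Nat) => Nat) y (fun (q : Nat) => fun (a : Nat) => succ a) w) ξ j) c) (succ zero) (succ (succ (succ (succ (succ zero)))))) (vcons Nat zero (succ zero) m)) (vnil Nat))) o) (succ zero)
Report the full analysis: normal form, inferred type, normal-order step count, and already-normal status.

resulting normal form:
  fun (o : forall (δ : Eq Nat (succ (succ (succ zero))) (succ (succ (succ zero)))), Vec Nat (succ (succ zero))) => vcons Nat (succ zero) (succ (succ (succ (succ (succ zero))))) (vcons Nat zero (succ zero) (vnil Nat))
the term's type:
  forall (o : forall (δ : Eq Nat (succ (succ (succ zero))) (succ (succ (succ zero)))), Vec Nat (succ (succ zero))), Vec Nat (succ (succ zero))
reduction steps (normal order): 28
started in normal form: no
first contracted redex: a beta-redex


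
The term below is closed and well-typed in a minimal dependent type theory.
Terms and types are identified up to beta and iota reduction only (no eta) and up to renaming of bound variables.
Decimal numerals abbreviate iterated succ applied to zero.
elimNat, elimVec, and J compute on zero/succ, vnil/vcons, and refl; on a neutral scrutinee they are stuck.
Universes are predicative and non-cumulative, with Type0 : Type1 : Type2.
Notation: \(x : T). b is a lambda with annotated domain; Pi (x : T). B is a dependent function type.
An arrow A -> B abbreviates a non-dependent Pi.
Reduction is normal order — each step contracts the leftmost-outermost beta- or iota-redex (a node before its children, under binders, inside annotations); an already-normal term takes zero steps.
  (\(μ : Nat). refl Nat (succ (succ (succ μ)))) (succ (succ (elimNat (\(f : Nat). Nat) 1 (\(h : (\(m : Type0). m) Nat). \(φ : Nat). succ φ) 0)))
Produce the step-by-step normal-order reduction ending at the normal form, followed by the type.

normal-order reduction sequence:
  (\(μ : Nat). refl Nat (succ (succ (succ μ)))) (succ (succ (elimNat (\(f : Nat). Nat) 1 (\(h : (\(m : Type0). m) Nat). \(φ : Nat). succ φ) 0)))
  ~> refl Nat (succ (succ (succ (succ (succ (elimNat (\(μ : Nat). Nat) 1 (\(f : (\(h : Type0). h) Nat). \(m : Nat). succ m) 0))))))
  ~> refl Nat 6
the term's type:
  Eq Nat 6 6


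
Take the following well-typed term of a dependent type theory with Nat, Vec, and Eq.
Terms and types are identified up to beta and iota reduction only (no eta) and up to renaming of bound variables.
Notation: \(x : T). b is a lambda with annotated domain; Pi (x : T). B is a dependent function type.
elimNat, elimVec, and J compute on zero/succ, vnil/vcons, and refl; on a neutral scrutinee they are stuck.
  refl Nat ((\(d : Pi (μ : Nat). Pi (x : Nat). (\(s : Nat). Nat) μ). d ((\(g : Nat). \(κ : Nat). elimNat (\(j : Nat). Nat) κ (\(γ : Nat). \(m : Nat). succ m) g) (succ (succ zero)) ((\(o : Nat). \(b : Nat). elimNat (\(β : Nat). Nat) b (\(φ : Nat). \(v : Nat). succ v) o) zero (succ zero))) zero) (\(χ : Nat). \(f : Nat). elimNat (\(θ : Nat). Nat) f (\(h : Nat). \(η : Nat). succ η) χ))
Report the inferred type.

type:
  Eq Nat (succ (succ (succ zero))) (succ (succ (succ zero)))


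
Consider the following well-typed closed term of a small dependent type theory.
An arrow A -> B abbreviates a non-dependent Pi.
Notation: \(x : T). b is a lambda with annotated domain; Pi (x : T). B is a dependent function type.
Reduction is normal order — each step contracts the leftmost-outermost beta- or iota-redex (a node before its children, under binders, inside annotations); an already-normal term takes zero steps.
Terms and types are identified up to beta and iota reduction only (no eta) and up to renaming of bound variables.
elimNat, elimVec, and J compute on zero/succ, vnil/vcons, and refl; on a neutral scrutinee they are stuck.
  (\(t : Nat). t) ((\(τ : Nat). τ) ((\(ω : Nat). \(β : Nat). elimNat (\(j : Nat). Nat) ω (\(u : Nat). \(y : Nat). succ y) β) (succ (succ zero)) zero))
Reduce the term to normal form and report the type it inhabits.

normal form:
  succ (succ zero)
the term's type:
  Nat


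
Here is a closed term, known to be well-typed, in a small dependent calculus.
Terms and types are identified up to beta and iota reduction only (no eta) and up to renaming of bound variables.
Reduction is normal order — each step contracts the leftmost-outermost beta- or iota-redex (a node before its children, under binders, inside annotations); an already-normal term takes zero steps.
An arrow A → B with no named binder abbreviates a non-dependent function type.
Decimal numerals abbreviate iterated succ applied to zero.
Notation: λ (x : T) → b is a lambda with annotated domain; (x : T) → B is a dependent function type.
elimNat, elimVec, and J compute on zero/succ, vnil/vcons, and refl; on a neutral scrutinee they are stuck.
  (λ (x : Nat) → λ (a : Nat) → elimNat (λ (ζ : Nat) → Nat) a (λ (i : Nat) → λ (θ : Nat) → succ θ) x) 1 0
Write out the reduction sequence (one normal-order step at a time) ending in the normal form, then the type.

normal-order reduction sequence:
  (λ (x : Nat) → λ (a : Nat) → elimNat (λ (ζ : Nat) → Nat) a (λ (i : Nat) → λ (θ : Nat) → succ θ) x) 1 0
  ~> (λ (x : Nat) → elimNat (λ (a : Nat) → Nat) x (λ (ζ : Nat) → λ (i : Nat) → succ i) 1) 0
  ~> elimNat (λ (x : Nat) → Nat) 0 (λ (a : Nat) → λ (ζ : Nat) → succ ζ) 1
  ~> (λ (x : Nat) → λ (a : Nat) → succ a) 0 (elimNat (λ (ζ : Nat) → Nat) 0 (λ (i : Nat) → λ (θ : Nat) → succ θ) 0)
  ~> (λ (x : Nat) → succ x) (elimNat (λ (a : Nat) → Nat) 0 (λ (ζ : Nat) → λ (i : Nat) → succ i) 0)
  ~> succ (elimNat (λ (x : Nat) → Nat) 0 (λ (a : Nat) → λ (ζ : Nat) → succ ζ) 0)
  ~> 1
inferred type:
  Nat


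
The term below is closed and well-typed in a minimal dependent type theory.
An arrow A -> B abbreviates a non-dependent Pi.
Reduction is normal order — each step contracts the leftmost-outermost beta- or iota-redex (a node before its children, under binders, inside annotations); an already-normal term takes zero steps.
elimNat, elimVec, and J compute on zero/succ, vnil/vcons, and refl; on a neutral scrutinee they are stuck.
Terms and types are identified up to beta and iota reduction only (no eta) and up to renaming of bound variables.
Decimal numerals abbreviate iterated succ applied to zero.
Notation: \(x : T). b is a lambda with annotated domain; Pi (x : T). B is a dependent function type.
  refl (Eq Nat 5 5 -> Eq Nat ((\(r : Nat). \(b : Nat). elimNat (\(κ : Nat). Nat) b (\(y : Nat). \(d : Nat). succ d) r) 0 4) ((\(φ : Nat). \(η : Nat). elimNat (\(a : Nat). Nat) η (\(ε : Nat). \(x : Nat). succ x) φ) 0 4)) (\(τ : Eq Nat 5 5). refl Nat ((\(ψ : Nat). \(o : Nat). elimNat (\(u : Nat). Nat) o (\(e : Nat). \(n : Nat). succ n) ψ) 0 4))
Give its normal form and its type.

reduced normal form:
  refl (Eq Nat 5 5 -> Eq Nat 4 4) (\(r : Eq Nat 5 5). refl Nat 4)
type:
  Eq (Eq Nat 5 5 -> Eq Nat 4 4) (\(r : Eq Nat 5 5). refl Nat 4) (\(b : Eq Nat 5 5). refl Nat 4)


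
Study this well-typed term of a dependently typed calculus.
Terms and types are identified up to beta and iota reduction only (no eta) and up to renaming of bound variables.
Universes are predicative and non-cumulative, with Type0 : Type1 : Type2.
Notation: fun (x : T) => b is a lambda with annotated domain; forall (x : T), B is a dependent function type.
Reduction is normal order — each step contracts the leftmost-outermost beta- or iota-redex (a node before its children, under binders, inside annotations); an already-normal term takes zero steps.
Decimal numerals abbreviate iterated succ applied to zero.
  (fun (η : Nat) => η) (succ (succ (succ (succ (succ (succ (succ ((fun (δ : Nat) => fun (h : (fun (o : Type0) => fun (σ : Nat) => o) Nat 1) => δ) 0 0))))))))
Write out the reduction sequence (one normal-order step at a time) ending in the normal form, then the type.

normal-order reduction:
  (fun (η : Nat) => η) (succ (succ (succ (succ (succ (succ (succ ((fun (δ : Nat) => fun (h : (fun (o : Type0) => fun (σ : Nat) => o) Nat 1) => δ) 0 0))))))))
  ~> succ (succ (succ (succ (succ (succ (succ ((fun (η : Nat) => fun (δ : (fun (h : Type0) => fun (o : Nat) => h) Nat 1) => η) 0 0)))))))
  ~> succ (succ (succ (succ (succ (succ (succ ((fun (η : (fun (δ : Type0) => fun (h : Nat) => δ) Nat 1) => 0) 0)))))))
  ~> 7
inferred type:
  Nat


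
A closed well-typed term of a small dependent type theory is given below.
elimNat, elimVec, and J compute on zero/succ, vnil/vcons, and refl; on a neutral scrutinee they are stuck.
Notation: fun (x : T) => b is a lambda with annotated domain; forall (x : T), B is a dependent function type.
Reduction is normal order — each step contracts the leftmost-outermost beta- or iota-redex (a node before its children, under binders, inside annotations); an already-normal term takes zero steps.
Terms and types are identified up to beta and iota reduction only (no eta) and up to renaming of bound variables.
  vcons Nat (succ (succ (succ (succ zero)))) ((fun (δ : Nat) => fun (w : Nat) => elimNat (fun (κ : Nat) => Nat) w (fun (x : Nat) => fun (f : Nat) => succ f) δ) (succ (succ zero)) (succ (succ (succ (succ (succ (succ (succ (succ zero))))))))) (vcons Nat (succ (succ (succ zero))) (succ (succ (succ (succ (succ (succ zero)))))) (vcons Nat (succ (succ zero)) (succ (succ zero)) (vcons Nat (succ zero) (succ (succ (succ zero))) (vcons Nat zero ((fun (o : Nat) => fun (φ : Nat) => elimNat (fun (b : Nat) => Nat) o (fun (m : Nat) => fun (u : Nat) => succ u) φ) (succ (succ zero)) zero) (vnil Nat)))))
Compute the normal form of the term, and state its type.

resulting normal form:
  vcons Nat (succ (succ (succ (succ zero)))) (succ (succ (succ (succ (succ (succ (succ (succ (succ (succ zero)))))))))) (vcons Nat (succ (succ (succ zero))) (succ (succ (succ (succ (succ (succ zero)))))) (vcons Nat (succ (succ zero)) (succ (succ zero)) (vcons Nat (succ zero) (succ (succ (succ zero))) (vcons Nat zero (succ (succ zero)) (vnil Nat)))))
inferred type:
  Vec Nat (succ (succ (succ (succ (succ zero)))))
observation: the leftmost-outermost redex is a beta-redex, and normalization takes 12 steps.


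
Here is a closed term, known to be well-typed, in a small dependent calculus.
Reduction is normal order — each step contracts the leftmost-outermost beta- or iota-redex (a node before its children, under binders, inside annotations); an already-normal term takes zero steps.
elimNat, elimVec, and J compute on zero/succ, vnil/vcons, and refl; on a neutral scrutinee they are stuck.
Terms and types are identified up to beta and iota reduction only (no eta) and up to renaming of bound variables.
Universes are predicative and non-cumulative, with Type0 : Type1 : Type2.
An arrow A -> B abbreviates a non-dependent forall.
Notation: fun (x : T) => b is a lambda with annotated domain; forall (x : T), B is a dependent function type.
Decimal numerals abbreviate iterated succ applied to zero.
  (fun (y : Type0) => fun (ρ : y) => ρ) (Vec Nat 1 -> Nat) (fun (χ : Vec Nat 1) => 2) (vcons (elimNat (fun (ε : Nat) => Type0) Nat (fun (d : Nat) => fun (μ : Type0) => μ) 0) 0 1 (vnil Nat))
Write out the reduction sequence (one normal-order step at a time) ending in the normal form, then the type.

normal-order reduction sequence:
  (fun (y : Type0) => fun (ρ : y) => ρ) (Vec Nat 1 -> Nat) (fun (χ : Vec Nat 1) => 2) (vcons (elimNat (fun (ε : Nat) => Type0) Nat (fun (d : Nat) => fun (μ : Type0) => μ) 0) 0 1 (vnil Nat))
  ~> (fun (y : Vec Nat 1 -> Nat) => y) (fun (ρ : Vec Nat 1) => 2) (vcons (elimNat (fun (χ : Nat) => Type0) Nat (fun (ε : Nat) => fun (d : Type0) => d) 0) 0 1 (vnil Nat))
  ~> (fun (y : Vec Nat 1) => 2) (vcons (elimNat (fun (ρ : Nat) => Type0) Nat (fun (χ : Nat) => fun (ε : Type0) => ε) 0) 0 1 (vnil Nat))
  ~> 2
the term's type:
  Nat


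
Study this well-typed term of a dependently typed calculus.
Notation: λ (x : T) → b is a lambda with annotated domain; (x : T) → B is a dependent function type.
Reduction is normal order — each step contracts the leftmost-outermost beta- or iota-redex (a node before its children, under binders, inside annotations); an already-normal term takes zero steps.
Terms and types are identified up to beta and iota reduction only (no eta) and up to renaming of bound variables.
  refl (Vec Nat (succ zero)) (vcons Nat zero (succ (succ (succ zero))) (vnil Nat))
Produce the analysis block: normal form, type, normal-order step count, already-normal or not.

normal form:
  refl (Vec Nat (succ zero)) (vcons Nat zero (succ (succ (succ zero))) (vnil Nat))
inferred type:
  Eq (Vec Nat (succ zero)) (vcons Nat zero (succ (succ (succ zero))) (vnil Nat)) (vcons Nat zero (succ (succ (succ zero))) (vnil Nat))
reduction steps (normal order): 0
term was already normal: yes


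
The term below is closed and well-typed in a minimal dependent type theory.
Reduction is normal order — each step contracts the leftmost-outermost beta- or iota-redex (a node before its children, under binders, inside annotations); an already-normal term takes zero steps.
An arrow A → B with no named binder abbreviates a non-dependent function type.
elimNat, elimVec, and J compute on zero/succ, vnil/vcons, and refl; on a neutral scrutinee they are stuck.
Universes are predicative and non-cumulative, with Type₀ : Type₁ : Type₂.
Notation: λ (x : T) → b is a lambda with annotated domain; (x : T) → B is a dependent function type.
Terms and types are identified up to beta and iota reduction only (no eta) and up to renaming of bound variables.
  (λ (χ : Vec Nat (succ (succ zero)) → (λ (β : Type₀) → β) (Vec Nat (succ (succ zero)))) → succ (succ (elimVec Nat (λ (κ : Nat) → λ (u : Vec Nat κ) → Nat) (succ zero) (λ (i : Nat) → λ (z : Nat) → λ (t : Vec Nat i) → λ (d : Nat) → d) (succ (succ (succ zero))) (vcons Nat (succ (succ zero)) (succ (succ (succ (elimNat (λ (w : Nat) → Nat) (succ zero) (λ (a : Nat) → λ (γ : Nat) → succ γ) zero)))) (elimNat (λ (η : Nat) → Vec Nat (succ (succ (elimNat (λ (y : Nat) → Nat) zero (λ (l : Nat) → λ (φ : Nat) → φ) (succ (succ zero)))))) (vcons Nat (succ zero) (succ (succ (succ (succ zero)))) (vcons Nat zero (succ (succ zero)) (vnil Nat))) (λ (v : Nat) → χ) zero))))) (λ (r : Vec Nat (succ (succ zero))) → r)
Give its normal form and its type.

normal form:
  succ (succ (succ zero))
inferred type:
  Nat


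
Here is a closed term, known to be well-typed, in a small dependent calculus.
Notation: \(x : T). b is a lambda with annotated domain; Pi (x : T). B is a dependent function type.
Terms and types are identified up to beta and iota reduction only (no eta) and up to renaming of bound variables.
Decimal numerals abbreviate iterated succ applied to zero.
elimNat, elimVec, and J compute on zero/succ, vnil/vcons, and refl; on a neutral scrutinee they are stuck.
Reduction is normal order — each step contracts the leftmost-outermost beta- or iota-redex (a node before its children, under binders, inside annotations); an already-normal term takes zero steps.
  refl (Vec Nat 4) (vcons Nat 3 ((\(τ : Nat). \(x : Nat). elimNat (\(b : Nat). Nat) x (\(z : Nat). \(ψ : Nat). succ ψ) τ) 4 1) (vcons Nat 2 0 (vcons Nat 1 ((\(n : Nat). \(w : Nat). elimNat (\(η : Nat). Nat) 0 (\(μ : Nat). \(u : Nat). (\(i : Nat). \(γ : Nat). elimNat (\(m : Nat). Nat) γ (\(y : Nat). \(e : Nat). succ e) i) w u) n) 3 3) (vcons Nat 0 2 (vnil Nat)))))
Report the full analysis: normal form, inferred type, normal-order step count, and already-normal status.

reduced normal form:
  refl (Vec Nat 4) (vcons Nat 3 5 (vcons Nat 2 0 (vcons Nat 1 9 (vcons Nat 0 2 (vnil Nat)))))
the term's type:
  Eq (Vec Nat 4) (vcons Nat 3 5 (vcons Nat 2 0 (vcons Nat 1 9 (vcons Nat 0 2 (vnil Nat))))) (vcons Nat 3 5 (vcons Nat 2 0 (vcons Nat 1 9 (vcons Nat 0 2 (vnil Nat)))))
reduction steps (normal order): 63
term was already normal: no
first contracted redex: a beta-redex


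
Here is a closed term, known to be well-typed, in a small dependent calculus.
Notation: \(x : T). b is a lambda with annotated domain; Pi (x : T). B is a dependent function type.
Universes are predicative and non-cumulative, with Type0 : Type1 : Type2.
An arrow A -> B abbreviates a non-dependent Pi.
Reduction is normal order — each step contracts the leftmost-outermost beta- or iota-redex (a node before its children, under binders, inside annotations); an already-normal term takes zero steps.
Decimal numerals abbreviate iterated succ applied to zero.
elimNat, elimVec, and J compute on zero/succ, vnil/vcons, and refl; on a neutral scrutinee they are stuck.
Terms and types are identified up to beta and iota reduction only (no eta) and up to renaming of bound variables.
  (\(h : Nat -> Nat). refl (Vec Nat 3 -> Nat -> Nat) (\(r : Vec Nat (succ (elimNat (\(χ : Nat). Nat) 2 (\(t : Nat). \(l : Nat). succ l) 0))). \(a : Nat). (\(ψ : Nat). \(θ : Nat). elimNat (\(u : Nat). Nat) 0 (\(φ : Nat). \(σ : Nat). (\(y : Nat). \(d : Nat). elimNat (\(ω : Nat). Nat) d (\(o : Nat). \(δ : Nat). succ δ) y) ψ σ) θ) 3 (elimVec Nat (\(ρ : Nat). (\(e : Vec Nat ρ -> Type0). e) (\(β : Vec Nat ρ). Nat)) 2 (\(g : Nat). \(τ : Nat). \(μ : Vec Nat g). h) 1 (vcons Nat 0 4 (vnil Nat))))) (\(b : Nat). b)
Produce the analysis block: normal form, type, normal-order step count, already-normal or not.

resulting normal form:
  refl (Vec Nat 3 -> Nat -> Nat) (\(h : Vec Nat 3). \(r : Nat). 6)
inferred type:
  Eq (Vec Nat 3 -> Nat -> Nat) (\(h : Vec Nat 3). \(r : Nat). 6) (\(χ : Vec Nat 3). \(t : Nat). 6)
normal-order step count: 29
already normal: no
first contracted redex: a beta-redex


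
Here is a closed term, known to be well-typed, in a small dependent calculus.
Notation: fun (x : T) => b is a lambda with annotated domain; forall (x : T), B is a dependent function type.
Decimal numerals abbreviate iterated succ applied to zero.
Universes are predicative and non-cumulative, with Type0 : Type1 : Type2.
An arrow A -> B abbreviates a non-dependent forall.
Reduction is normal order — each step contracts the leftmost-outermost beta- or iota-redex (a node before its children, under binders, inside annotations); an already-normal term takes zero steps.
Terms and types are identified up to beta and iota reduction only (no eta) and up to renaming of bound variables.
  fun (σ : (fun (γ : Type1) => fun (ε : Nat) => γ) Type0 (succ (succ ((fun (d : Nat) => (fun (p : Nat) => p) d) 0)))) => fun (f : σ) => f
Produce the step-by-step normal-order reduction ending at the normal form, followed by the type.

normal-order reduction sequence:
  fun (σ : (fun (γ : Type1) => fun (ε : Nat) => γ) Type0 (succ (succ ((fun (d : Nat) => (fun (p : Nat) => p) d) 0)))) => fun (f : σ) => f
  ~> fun (σ : (fun (γ : Nat) => Type0) (succ (succ ((fun (ε : Nat) => (fun (d : Nat) => d) ε) 0)))) => fun (p : σ) => p
  ~> fun (σ : Type0) => fun (γ : σ) => γ
type:
  forall (σ : Type0), σ -> σ


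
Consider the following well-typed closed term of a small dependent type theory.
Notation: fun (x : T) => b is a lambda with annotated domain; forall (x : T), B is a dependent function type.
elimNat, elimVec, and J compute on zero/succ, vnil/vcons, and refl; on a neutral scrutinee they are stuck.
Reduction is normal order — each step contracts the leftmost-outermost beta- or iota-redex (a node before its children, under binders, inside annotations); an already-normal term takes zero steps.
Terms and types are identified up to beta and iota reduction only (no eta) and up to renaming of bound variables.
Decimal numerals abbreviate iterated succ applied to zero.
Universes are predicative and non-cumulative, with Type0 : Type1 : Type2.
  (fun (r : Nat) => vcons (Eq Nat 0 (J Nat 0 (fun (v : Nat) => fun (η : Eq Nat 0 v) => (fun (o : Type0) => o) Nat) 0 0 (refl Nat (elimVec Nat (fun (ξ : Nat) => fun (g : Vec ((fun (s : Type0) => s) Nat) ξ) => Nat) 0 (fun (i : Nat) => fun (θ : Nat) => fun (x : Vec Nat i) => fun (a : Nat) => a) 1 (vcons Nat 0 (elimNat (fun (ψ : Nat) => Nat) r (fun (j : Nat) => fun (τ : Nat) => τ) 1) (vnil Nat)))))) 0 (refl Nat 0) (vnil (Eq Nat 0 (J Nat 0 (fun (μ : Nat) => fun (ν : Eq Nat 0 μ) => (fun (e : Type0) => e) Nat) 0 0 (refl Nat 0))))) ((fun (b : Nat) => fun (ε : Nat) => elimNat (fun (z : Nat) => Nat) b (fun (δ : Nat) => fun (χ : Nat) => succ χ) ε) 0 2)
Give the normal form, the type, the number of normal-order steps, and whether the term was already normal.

normal form:
  vcons (Eq Nat 0 0) 0 (refl Nat 0) (vnil (Eq Nat 0 0))
the term's type:
  Vec (Eq Nat 0 0) 1
steps to reach normal form (normal order): 3
already normal: no
first redex: a beta-redex


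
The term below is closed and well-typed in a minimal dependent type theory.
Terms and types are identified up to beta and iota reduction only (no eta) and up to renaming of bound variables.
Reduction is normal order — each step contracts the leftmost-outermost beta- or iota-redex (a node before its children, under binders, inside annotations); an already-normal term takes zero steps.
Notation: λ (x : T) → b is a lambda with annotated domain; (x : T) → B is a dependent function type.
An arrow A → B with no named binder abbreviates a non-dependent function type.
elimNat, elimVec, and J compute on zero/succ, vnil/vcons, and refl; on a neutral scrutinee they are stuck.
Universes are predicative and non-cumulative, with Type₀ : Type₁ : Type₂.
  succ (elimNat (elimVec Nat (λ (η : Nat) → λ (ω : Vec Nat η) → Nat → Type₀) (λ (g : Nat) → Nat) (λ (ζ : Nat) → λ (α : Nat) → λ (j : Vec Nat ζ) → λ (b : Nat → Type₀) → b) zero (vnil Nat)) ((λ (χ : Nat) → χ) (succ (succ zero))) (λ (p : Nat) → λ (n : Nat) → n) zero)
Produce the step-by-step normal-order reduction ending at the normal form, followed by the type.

reduction (normal order):
  succ (elimNat (elimVec Nat (λ (η : Nat) → λ (ω : Vec Nat η) → Nat → Type₀) (λ (g : Nat) → Nat) (λ (ζ : Nat) → λ (α : Nat) → λ (j : Vec Nat ζ) → λ (b : Nat → Type₀) → b) zero (vnil Nat)) ((λ (χ : Nat) → χ) (succ (succ zero))) (λ (p : Nat) → λ (n : Nat) → n) zero)
  ~> succ ((λ (η : Nat) → η) (succ (succ zero)))
  ~> succ (succ (succ zero))
type:
  Nat


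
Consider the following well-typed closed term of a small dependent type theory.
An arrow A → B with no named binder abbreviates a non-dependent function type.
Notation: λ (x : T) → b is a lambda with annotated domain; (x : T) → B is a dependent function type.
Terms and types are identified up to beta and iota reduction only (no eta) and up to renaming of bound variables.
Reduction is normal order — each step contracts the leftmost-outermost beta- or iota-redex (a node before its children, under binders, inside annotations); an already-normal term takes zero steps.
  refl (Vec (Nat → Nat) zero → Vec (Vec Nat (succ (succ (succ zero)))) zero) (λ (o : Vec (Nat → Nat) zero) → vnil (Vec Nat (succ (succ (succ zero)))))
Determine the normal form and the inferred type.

normal form:
  refl (Vec (Nat → Nat) zero → Vec (Vec Nat (succ (succ (succ zero)))) zero) (λ (o : Vec (Nat → Nat) zero) → vnil (Vec Nat (succ (succ (succ zero)))))
the term's type:
  Eq (Vec (Nat → Nat) zero → Vec (Vec Nat (succ (succ (succ zero)))) zero) (λ (o : Vec (Nat → Nat) zero) → vnil (Vec Nat (succ (succ (succ zero))))) (λ (v : Vec (Nat → Nat) zero) → vnil (Vec Nat (succ (succ (succ zero)))))
observation: the term is already in normal form.


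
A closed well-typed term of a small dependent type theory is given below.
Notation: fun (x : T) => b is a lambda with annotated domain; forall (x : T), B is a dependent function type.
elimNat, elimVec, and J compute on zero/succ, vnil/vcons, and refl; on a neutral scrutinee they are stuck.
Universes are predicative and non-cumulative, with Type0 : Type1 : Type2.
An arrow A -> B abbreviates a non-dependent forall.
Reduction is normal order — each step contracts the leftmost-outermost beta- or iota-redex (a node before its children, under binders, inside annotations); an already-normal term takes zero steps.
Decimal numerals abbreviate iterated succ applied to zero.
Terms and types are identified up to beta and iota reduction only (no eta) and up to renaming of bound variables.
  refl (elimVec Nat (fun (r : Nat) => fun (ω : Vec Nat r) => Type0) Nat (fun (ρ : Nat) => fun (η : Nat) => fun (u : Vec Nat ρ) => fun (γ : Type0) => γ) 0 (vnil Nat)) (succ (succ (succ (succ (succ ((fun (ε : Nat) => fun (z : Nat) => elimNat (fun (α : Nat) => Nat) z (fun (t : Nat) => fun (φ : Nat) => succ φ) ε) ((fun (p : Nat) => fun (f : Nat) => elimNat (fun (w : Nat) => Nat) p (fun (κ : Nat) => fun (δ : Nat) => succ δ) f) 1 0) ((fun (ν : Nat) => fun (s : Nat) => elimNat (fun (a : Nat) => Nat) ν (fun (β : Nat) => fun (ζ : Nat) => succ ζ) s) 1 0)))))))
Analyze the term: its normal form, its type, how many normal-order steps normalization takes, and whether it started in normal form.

resulting normal form:
  refl Nat 7
type:
  Eq Nat 7 7
normal-order step count: 13
term was already normal: no
first redex: an elimVec iota-redex


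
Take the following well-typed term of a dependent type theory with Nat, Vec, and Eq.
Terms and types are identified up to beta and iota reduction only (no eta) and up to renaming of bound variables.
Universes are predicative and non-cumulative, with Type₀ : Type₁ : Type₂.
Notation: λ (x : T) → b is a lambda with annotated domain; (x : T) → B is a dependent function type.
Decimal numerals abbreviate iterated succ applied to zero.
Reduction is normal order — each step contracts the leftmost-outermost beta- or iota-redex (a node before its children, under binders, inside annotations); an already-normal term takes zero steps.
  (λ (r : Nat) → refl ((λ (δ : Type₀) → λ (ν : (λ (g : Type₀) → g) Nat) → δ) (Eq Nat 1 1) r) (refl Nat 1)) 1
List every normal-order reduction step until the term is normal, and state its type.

reduction (normal order):
  (λ (r : Nat) → refl ((λ (δ : Type₀) → λ (ν : (λ (g : Type₀) → g) Nat) → δ) (Eq Nat 1 1) r) (refl Nat 1)) 1
  ~> refl ((λ (r : Type₀) → λ (δ : (λ (ν : Type₀) → ν) Nat) → r) (Eq Nat 1 1) 1) (refl Nat 1)
  ~> refl ((λ (r : (λ (δ : Type₀) → δ) Nat) → Eq Nat 1 1) 1) (refl Nat 1)
  ~> refl (Eq Nat 1 1) (refl Nat 1)
inferred type:
  Eq (Eq Nat 1 1) (refl Nat 1) (refl Nat 1)


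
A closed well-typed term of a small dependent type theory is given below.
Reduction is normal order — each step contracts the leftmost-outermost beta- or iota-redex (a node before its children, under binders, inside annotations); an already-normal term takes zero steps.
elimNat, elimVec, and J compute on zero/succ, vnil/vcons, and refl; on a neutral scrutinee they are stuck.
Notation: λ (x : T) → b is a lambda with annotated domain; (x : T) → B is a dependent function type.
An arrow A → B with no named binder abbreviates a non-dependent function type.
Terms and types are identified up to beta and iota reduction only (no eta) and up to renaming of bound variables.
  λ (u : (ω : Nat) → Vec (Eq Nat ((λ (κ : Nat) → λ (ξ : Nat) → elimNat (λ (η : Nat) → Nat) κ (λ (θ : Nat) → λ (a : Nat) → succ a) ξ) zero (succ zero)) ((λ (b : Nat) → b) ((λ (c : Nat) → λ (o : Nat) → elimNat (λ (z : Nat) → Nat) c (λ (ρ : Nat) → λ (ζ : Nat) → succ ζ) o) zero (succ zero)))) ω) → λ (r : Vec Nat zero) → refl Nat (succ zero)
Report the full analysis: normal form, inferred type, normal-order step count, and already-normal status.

normal form:
  λ (u : (ω : Nat) → Vec (Eq Nat (succ zero) (succ zero)) ω) → λ (κ : Vec Nat zero) → refl Nat (succ zero)
inferred type:
  ((u : Nat) → Vec (Eq Nat (succ zero) (succ zero)) u) → Vec Nat zero → Eq Nat (succ zero) (succ zero)
reduction steps (normal order): 13
already normal: no
first redex: a beta-redex


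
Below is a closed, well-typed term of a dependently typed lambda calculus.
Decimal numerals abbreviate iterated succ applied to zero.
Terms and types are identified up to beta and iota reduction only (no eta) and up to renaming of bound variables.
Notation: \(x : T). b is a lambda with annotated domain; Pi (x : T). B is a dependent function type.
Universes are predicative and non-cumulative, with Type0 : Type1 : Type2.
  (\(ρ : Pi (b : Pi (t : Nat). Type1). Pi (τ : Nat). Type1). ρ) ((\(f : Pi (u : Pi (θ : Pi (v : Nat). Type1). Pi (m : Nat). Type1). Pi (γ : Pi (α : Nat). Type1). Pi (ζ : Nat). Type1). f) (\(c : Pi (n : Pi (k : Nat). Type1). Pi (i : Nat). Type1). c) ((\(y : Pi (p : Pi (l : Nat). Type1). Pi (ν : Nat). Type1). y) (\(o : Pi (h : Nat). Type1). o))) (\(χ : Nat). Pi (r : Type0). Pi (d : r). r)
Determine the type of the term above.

type:
  Pi (ρ : Nat). Type1


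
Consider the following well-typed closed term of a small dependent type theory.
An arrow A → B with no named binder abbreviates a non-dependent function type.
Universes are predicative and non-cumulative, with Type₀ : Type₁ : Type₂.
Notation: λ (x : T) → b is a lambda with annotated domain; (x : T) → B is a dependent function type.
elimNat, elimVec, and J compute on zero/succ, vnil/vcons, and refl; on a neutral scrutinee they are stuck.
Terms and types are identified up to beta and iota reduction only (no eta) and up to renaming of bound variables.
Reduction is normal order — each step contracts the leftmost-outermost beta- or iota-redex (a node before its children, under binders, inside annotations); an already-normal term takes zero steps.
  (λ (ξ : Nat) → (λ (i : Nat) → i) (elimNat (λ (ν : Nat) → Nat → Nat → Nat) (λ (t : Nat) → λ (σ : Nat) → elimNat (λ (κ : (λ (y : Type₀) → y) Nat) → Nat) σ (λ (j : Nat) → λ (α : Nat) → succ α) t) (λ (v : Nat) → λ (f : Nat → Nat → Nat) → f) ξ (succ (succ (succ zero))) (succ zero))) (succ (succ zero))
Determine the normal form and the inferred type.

reduced normal form:
  succ (succ (succ (succ zero)))
the term's type:
  Nat


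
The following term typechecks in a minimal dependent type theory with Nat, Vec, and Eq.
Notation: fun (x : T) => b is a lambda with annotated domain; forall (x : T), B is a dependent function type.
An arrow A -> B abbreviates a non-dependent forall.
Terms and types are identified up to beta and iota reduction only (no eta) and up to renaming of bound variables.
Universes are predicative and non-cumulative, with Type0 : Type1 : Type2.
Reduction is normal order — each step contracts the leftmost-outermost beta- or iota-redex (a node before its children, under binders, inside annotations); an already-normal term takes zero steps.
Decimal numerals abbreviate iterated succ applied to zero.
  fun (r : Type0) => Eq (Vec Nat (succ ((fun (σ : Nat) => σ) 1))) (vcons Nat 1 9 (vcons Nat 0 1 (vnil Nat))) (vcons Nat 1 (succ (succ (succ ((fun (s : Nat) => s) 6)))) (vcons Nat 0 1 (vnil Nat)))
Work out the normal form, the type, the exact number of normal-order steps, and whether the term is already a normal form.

reduced normal form:
  fun (r : Type0) => Eq (Vec Nat 2) (vcons Nat 1 9 (vcons Nat 0 1 (vnil Nat))) (vcons Nat 1 9 (vcons Nat 0 1 (vnil Nat)))
type:
  Type0 -> Type0
reduction steps (normal order): 2
started in normal form: no
first contracted redex: a beta-redex


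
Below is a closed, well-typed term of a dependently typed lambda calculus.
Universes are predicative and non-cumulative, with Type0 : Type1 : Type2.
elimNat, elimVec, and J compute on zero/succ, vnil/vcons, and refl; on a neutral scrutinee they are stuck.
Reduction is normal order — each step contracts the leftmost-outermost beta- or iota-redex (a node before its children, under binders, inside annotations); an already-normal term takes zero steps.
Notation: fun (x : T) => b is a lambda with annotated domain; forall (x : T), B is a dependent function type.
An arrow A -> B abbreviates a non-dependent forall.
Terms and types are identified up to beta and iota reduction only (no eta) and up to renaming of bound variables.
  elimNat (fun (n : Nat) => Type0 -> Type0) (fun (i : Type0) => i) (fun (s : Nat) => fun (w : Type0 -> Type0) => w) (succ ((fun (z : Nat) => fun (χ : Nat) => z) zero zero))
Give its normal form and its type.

normal form:
  fun (n : Type0) => n
type:
  Type0 -> Type0
observation: normalization takes exactly 6 steps under the normal-order strategy.


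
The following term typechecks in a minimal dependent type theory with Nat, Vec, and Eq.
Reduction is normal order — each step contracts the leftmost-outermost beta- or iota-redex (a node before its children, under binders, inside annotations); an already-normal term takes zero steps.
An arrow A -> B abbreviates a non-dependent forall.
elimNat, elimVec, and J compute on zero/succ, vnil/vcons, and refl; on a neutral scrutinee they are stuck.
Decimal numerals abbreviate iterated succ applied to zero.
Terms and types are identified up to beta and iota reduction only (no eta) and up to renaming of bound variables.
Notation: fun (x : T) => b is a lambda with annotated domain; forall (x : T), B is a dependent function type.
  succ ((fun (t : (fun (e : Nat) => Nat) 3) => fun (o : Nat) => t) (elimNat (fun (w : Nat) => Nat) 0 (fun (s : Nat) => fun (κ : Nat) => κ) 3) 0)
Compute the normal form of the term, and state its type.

normal form:
  1
type:
  Nat


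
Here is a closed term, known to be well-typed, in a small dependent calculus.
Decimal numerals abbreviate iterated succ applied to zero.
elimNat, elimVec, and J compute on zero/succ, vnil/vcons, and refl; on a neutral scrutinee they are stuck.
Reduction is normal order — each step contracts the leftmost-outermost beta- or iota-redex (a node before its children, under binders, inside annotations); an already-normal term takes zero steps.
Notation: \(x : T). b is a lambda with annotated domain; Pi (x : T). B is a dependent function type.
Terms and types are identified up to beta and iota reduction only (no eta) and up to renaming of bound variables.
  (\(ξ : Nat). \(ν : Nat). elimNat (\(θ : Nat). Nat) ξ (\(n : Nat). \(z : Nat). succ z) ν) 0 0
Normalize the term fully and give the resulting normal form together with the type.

normal form:
  0
type:
  Nat


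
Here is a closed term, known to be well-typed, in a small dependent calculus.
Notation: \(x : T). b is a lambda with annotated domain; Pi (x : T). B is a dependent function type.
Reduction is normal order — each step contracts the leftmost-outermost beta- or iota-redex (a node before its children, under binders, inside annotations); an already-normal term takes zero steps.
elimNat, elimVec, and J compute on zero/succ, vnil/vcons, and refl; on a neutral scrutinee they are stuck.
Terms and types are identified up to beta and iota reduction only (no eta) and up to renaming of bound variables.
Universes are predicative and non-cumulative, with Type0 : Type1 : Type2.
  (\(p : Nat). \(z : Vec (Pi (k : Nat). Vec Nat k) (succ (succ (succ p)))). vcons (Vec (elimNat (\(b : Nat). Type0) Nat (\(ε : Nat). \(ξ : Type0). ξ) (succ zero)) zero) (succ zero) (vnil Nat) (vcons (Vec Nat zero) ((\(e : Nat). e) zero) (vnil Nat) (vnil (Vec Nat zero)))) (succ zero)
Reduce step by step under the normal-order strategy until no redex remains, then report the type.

reduction (normal order):
  (\(p : Nat). \(z : Vec (Pi (k : Nat). Vec Nat k) (succ (succ (succ p)))). vcons (Vec (elimNat (\(b : Nat). Type0) Nat (\(ε : Nat). \(ξ : Type0). ξ) (succ zero)) zero) (succ zero) (vnil Nat) (vcons (Vec Nat zero) ((\(e : Nat). e) zero) (vnil Nat) (vnil (Vec Nat zero)))) (succ zero)
  ~> \(p : Vec (Pi (z : Nat). Vec Nat z) (succ (succ (succ (succ zero))))). vcons (Vec (elimNat (\(k : Nat). Type0) Nat (\(b : Nat). \(ε : Type0). ε) (succ zero)) zero) (succ zero) (vnil Nat) (vcons (Vec Nat zero) ((\(ξ : Nat). ξ) zero) (vnil Nat) (vnil (Vec Nat zero)))
  ~> \(p : Vec (Pi (z : Nat). Vec Nat z) (succ (succ (succ (succ zero))))). vcons (Vec ((\(k : Nat). \(b : Type0). b) zero (elimNat (\(ε : Nat). Type0) Nat (\(ξ : Nat). \(e : Type0). e) zero)) zero) (succ zero) (vnil Nat) (vcons (Vec Nat zero) ((\(t : Nat). t) zero) (vnil Nat) (vnil (Vec Nat zero)))
  ~> \(p : Vec (Pi (z : Nat). Vec Nat z) (succ (succ (succ (succ zero))))). vcons (Vec ((\(k : Type0). k) (elimNat (\(b : Nat). Type0) Nat (\(ε : Nat). \(ξ : Type0). ξ) zero)) zero) (succ zero) (vnil Nat) (vcons (Vec Nat zero) ((\(e : Nat). e) zero) (vnil Nat) (vnil (Vec Nat zero)))
  ~> \(p : Vec (Pi (z : Nat). Vec Nat z) (succ (succ (succ (succ zero))))). vcons (Vec (elimNat (\(k : Nat). Type0) Nat (\(b : Nat). \(ε : Type0). ε) zero) zero) (succ zero) (vnil Nat) (vcons (Vec Nat zero) ((\(ξ : Nat). ξ) zero) (vnil Nat) (vnil (Vec Nat zero)))
  ~> \(p : Vec (Pi (z : Nat). Vec Nat z) (succ (succ (succ (succ zero))))). vcons (Vec Nat zero) (succ zero) (vnil Nat) (vcons (Vec Nat zero) ((\(k : Nat). k) zero) (vnil Nat) (vnil (Vec Nat zero)))
  ~> \(p : Vec (Pi (z : Nat). Vec Nat z) (succ (succ (succ (succ zero))))). vcons (Vec Nat zero) (succ zero) (vnil Nat) (vcons (Vec Nat zero) zero (vnil Nat) (vnil (Vec Nat zero)))
type:
  Pi (p : Vec (Pi (z : Nat). Vec Nat z) (succ (succ (succ (succ zero))))). Vec (Vec Nat zero) (succ (succ zero))


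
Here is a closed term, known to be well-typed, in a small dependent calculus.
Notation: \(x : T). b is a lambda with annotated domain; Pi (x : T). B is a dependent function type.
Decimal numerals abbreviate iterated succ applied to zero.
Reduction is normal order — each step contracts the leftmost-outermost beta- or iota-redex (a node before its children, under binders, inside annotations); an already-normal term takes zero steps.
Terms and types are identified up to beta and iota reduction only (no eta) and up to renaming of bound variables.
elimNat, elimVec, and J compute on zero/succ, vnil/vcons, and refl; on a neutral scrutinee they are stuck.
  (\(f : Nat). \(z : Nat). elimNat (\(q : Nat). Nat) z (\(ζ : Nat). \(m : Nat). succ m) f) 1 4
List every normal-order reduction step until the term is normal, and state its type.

normal-order reduction sequence:
  (\(f : Nat). \(z : Nat). elimNat (\(q : Nat). Nat) z (\(ζ : Nat). \(m : Nat). succ m) f) 1 4
  ~> (\(f : Nat). elimNat (\(z : Nat). Nat) f (\(q : Nat). \(ζ : Nat). succ ζ) 1) 4
  ~> elimNat (\(f : Nat). Nat) 4 (\(z : Nat). \(q : Nat). succ q) 1
  ~> (\(f : Nat). \(z : Nat). succ z) 0 (elimNat (\(q : Nat). Nat) 4 (\(ζ : Nat). \(m : Nat). succ m) 0)
  ~> (\(f : Nat). succ f) (elimNat (\(z : Nat). Nat) 4 (\(q : Nat). \(ζ : Nat). succ ζ) 0)
  ~> succ (elimNat (\(f : Nat). Nat) 4 (\(z : Nat). \(q : Nat). succ q) 0)
  ~> 5
the term's type:
  Nat


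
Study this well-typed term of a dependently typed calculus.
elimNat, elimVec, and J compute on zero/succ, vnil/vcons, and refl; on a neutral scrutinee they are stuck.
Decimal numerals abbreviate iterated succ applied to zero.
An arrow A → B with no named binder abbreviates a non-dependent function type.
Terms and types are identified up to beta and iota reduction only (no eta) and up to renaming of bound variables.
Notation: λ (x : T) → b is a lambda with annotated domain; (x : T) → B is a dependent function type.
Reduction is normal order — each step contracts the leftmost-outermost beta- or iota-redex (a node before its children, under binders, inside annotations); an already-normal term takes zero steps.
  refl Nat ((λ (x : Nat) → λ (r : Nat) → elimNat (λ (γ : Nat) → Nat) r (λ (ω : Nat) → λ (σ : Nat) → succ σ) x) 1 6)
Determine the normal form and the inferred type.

reduced normal form:
  refl Nat 7
type:
  Eq Nat 7 7
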